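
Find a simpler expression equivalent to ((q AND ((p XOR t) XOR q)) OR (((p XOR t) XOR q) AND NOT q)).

By distribution ((E AND v) OR (E AND NOT v) = E):
= ((p XOR t) XOR q)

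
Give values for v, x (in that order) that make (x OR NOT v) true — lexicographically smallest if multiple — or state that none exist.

v=0, x=0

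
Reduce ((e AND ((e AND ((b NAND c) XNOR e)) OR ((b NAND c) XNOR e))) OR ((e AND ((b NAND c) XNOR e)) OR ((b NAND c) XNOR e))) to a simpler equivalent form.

By absorption (E OR (E AND v) = E) then absorption (E OR (E AND v) = E):
= ((b NAND c) XNOR e)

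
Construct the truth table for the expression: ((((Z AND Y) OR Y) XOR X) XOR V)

Z | X | Y | V | Output
----------------------
0 | 0 | 0 | 0 | 0
0 | 0 | 0 | 1 | 1
0 | 0 | 1 | 0 | 1
0 | 0 | 1 | 1 | 0
0 | 1 | 0 | 0 | 1
0 | 1 | 0 | 1 | 0
0 | 1 | 1 | 0 | 0
0 | 1 | 1 | 1 | 1
1 | 0 | 0 | 0 | 0
1 | 0 | 0 | 1 | 1
1 | 0 | 1 | 0 | 1
1 | 0 | 1 | 1 | 0
1 | 1 | 0 | 0 | 1
1 | 1 | 0 | 1 | 0
1 | 1 | 1 | 0 | 0
1 | 1 | 1 | 1 | 1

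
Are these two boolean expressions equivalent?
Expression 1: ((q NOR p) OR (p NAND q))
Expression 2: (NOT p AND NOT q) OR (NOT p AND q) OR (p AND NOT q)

Yes, they are equivalent — the two output columns agree on all 4 assignments:
p | q | Expression 1 | Expression 2
-----------------------------------
0 | 0 | 1 | 1
0 | 1 | 1 | 1
1 | 0 | 1 | 1
1 | 1 | 0 | 0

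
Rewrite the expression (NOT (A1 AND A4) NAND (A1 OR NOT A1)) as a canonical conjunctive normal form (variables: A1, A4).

(A1 OR A4) AND (A1 OR NOT A4) AND (NOT A1 OR A4)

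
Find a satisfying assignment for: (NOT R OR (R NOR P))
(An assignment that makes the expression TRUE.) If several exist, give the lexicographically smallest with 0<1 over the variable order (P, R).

P=0, R=0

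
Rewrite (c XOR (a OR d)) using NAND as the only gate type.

((c NAND (c NAND ((a NAND a) NAND (d NAND d)))) NAND (((a NAND a) NAND (d NAND d)) NAND (c NAND ((a NAND a) NAND (d NAND d)))))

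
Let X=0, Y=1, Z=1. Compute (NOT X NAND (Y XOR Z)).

Substituting: (NOT 0 NAND (1 XOR 1))
= 1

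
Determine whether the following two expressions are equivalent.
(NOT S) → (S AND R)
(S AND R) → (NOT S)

No, Converse is not equivalent to original (counterexample: S=0, R=0)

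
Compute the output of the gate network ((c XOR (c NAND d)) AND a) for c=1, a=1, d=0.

Substituting: ((1 XOR (1 NAND 0)) AND 1)
= 0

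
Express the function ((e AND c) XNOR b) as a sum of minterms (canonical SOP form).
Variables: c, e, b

Σm(0, 2, 4, 7) = (NOT c AND NOT e AND NOT b) OR (NOT c AND e AND NOT b) OR (c AND NOT e AND NOT b) OR (c AND e AND b)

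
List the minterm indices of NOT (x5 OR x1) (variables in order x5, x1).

Σm(0) = (NOT x5 AND NOT x1)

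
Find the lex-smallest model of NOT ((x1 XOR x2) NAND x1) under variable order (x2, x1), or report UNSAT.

x2=0, x1=1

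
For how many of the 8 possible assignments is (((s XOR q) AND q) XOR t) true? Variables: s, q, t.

Satisfying assignments: (0,0,1), (0,1,0), (1,0,1), (1,1,1)
Count: 4 out of 8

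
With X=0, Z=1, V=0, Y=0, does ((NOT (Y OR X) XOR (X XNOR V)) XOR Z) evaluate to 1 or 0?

Substituting: ((NOT (0 OR 0) XOR (0 XNOR 0)) XOR 1)
= 1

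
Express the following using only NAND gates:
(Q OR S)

((Q NAND Q) NAND (S NAND S))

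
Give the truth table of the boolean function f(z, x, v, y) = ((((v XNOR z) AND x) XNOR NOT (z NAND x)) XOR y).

z | x | v | y | Output
----------------------
0 | 0 | 0 | 0 | 1
0 | 0 | 0 | 1 | 0
0 | 0 | 1 | 0 | 1
0 | 0 | 1 | 1 | 0
0 | 1 | 0 | 0 | 0
0 | 1 | 0 | 1 | 1
0 | 1 | 1 | 0 | 1
0 | 1 | 1 | 1 | 0
1 | 0 | 0 | 0 | 1
1 | 0 | 0 | 1 | 0
1 | 0 | 1 | 0 | 1
1 | 0 | 1 | 1 | 0
1 | 1 | 0 | 0 | 0
1 | 1 | 0 | 1 | 1
1 | 1 | 1 | 0 | 1
1 | 1 | 1 | 1 | 0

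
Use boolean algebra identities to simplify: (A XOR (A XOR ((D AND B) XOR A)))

By XOR self-cancellation ((E XOR v) XOR v = E):
= ((D AND B) XOR A)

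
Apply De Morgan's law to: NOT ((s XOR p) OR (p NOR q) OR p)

NOT (s XOR p) AND NOT (p NOR q) AND NOT p
De Morgan's: NOT(OR of terms) = AND of negations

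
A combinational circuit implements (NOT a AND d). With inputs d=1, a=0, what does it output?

Substituting: (NOT 0 AND 1)
= 1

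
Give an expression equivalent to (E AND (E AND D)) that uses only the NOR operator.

((E NOR E) NOR (((E NOR E) NOR (D NOR D)) NOR ((E NOR E) NOR (D NOR D))))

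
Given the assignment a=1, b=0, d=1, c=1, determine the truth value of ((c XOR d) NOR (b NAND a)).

Substituting: ((1 XOR 1) NOR (0 NAND 1))
= 0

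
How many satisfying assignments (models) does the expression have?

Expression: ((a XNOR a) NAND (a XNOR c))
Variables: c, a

Satisfying assignments: (0,1), (1,0)
Count: 2 out of 4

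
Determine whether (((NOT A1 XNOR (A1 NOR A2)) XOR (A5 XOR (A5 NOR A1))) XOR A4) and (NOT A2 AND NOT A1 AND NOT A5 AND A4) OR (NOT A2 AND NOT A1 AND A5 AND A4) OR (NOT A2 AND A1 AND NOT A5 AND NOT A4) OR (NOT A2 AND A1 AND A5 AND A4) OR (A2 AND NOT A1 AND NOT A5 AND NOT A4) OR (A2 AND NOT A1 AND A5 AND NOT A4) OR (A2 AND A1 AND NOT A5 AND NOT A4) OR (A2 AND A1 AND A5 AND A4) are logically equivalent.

Yes, they are equivalent — the two output columns agree on all 16 assignments:
A2 | A1 | A5 | A4 | Expression 1 | Expression 2
-----------------------------------------------
0 | 0 | 0 | 0 | 0 | 0
0 | 0 | 0 | 1 | 1 | 1
0 | 0 | 1 | 0 | 0 | 0
0 | 0 | 1 | 1 | 1 | 1
0 | 1 | 0 | 0 | 1 | 1
0 | 1 | 0 | 1 | 0 | 0
0 | 1 | 1 | 0 | 0 | 0
0 | 1 | 1 | 1 | 1 | 1
1 | 0 | 0 | 0 | 1 | 1
1 | 0 | 0 | 1 | 0 | 0
1 | 0 | 1 | 0 | 1 | 1
1 | 0 | 1 | 1 | 0 | 0
1 | 1 | 0 | 0 | 1 | 1
1 | 1 | 0 | 1 | 0 | 0
1 | 1 | 1 | 0 | 0 | 0
1 | 1 | 1 | 1 | 1 | 1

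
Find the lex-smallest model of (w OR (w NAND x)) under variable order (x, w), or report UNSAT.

x=0, w=0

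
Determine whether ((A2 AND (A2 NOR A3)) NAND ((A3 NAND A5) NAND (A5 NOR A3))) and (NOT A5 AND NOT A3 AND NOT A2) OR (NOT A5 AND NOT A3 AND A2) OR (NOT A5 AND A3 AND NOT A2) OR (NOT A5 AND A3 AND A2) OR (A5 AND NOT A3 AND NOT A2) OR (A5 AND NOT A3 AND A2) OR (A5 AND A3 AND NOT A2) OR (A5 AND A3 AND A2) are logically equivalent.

Yes, they are equivalent — the two output columns agree on all 8 assignments:
A5 | A3 | A2 | Expression 1 | Expression 2
------------------------------------------
0 | 0 | 0 | 1 | 1
0 | 0 | 1 | 1 | 1
0 | 1 | 0 | 1 | 1
0 | 1 | 1 | 1 | 1
1 | 0 | 0 | 1 | 1
1 | 0 | 1 | 1 | 1
1 | 1 | 0 | 1 | 1
1 | 1 | 1 | 1 | 1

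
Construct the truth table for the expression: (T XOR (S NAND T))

S | T | Output
--------------
0 | 0 | 1
0 | 1 | 0
1 | 0 | 1
1 | 1 | 1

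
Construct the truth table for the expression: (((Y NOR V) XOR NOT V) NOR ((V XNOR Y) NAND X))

Y | X | V | Output
------------------
0 | 0 | 0 | 0
0 | 0 | 1 | 0
0 | 1 | 0 | 1
0 | 1 | 1 | 0
1 | 0 | 0 | 0
1 | 0 | 1 | 0
1 | 1 | 0 | 0
1 | 1 | 1 | 1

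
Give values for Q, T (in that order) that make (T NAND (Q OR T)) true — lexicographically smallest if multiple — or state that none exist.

Q=0, T=0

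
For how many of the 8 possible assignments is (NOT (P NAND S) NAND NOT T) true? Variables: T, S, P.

Satisfying assignments: (0,0,0), (0,0,1), (0,1,0), (1,0,0), (1,0,1), (1,1,0), (1,1,1)
Count: 7 out of 8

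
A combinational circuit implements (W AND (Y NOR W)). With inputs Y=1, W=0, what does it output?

Substituting: (0 AND (1 NOR 0))
= 0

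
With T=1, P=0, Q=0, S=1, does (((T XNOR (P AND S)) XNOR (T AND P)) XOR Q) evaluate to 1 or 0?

Substituting: (((1 XNOR (0 AND 1)) XNOR (1 AND 0)) XOR 0)
= 1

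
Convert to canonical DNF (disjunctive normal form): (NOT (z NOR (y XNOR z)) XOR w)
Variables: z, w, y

(NOT z AND NOT w AND NOT y) OR (NOT z AND w AND y) OR (z AND NOT w AND NOT y) OR (z AND NOT w AND y)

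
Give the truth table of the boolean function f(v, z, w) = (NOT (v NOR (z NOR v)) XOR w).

v | z | w | Output
------------------
0 | 0 | 0 | 1
0 | 0 | 1 | 0
0 | 1 | 0 | 0
0 | 1 | 1 | 1
1 | 0 | 0 | 1
1 | 0 | 1 | 0
1 | 1 | 0 | 1
1 | 1 | 1 | 0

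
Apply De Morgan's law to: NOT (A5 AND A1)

NOT A5 OR NOT A1
De Morgan's: NOT(AND of terms) = OR of negations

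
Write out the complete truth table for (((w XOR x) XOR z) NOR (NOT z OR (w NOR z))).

z | w | x | Output
------------------
0 | 0 | 0 | 0
0 | 0 | 1 | 0
0 | 1 | 0 | 0
0 | 1 | 1 | 0
1 | 0 | 0 | 0
1 | 0 | 1 | 1
1 | 1 | 0 | 1
1 | 1 | 1 | 0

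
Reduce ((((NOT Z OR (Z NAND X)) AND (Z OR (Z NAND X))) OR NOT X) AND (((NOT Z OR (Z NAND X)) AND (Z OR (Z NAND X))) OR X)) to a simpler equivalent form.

By distribution ((E OR v) AND (E OR NOT v) = E) then distribution ((E OR v) AND (E OR NOT v) = E):
= (Z NAND X)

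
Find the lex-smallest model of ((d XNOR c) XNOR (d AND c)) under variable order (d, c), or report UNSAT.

d=0, c=1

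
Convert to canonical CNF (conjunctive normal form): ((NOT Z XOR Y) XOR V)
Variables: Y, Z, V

(Y OR Z OR NOT V) AND (Y OR NOT Z OR V) AND (NOT Y OR Z OR V) AND (NOT Y OR NOT Z OR NOT V)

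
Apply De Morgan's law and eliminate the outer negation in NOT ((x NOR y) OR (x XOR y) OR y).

NOT (x NOR y) AND NOT (x XOR y) AND NOT y
De Morgan's: NOT(OR of terms) = AND of negations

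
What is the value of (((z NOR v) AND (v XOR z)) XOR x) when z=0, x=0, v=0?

Substituting: (((0 NOR 0) AND (0 XOR 0)) XOR 0)
= 0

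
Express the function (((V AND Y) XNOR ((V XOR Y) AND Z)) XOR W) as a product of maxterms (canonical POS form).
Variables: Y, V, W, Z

ΠM(2, 3, 5, 6, 9, 10, 12, 13) = (Y OR V OR NOT W OR Z) AND (Y OR V OR NOT W OR NOT Z) AND (Y OR NOT V OR W OR NOT Z) AND (Y OR NOT V OR NOT W OR Z) AND (NOT Y OR V OR W OR NOT Z) AND (NOT Y OR V OR NOT W OR Z) AND (NOT Y OR NOT V OR W OR Z) AND (NOT Y OR NOT V OR W OR NOT Z)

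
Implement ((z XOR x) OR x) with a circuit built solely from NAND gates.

((((z NAND (z NAND x)) NAND (x NAND (z NAND x))) NAND ((z NAND (z NAND x)) NAND (x NAND (z NAND x)))) NAND (x NAND x))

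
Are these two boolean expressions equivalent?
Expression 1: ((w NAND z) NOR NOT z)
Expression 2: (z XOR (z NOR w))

No. Counterexample: with z=0, w=0, Expression 1 = 0 but Expression 2 = 1.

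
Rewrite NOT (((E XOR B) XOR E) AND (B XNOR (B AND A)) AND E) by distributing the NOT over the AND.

NOT ((E XOR B) XOR E) OR NOT (B XNOR (B AND A)) OR NOT E
De Morgan's: NOT(AND of terms) = OR of negations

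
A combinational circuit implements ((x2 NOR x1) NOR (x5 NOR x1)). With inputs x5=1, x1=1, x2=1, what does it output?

Substituting: ((1 NOR 1) NOR (1 NOR 1))
= 1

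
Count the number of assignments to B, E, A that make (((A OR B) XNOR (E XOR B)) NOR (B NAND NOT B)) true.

No assignment satisfies the expression.
Count: 0 out of 8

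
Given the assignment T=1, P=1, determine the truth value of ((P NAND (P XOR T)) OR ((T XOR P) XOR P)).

Substituting: ((1 NAND (1 XOR 1)) OR ((1 XOR 1) XOR 1))
= 1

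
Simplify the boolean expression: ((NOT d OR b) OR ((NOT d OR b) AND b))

By absorption (E OR (E AND v) = E):
= (NOT d OR b)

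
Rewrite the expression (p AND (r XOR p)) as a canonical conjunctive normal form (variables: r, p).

(r OR p) AND (NOT r OR p) AND (NOT r OR NOT p)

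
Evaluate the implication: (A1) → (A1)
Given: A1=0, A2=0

Antecedent (A1) = 0; consequent (A1) = 0.
0 → 0 = 1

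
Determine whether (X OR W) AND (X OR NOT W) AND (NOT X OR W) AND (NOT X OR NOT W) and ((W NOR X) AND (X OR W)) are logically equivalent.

Yes, they are equivalent — the two output columns agree on all 4 assignments:
X | W | Expression 1 | Expression 2
-----------------------------------
0 | 0 | 0 | 0
0 | 1 | 0 | 0
1 | 0 | 0 | 0
1 | 1 | 0 | 0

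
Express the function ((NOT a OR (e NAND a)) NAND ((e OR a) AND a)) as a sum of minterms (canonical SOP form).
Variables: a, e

Σm(0, 1, 3) = (NOT a AND NOT e) OR (NOT a AND e) OR (a AND e)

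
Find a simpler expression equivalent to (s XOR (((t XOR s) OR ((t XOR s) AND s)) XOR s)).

By XOR self-cancellation ((E XOR v) XOR v = E) then absorption (E OR (E AND v) = E):
= (t XOR s)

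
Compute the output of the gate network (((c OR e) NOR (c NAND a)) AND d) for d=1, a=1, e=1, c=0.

Substituting: (((0 OR 1) NOR (0 NAND 1)) AND 1)
= 0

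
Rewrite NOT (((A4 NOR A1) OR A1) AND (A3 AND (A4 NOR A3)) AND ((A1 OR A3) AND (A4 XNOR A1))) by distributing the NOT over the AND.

NOT ((A4 NOR A1) OR A1) OR NOT (A3 AND (A4 NOR A3)) OR NOT ((A1 OR A3) AND (A4 XNOR A1))
De Morgan's: NOT(AND of terms) = OR of negations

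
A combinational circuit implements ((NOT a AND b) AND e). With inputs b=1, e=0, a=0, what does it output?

Substituting: ((NOT 0 AND 1) AND 0)
= 0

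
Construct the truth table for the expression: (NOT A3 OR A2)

A3 | A2 | Output
----------------
0 | 0 | 1
0 | 1 | 1
1 | 0 | 0
1 | 1 | 1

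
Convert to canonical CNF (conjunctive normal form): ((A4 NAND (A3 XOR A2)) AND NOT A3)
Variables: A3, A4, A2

(A3 OR NOT A4 OR NOT A2) AND (NOT A3 OR A4 OR A2) AND (NOT A3 OR A4 OR NOT A2) AND (NOT A3 OR NOT A4 OR A2) AND (NOT A3 OR NOT A4 OR NOT A2)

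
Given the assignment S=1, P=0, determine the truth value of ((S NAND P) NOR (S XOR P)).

Substituting: ((1 NAND 0) NOR (1 XOR 0))
= 0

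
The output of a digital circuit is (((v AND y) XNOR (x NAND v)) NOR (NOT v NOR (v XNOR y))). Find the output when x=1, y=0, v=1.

Substituting: (((1 AND 0) XNOR (1 NAND 1)) NOR (NOT 1 NOR (1 XNOR 0)))
= 0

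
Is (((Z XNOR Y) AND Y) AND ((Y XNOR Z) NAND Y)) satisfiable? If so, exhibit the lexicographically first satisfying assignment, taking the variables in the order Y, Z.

UNSATISFIABLE - no assignment makes this expression true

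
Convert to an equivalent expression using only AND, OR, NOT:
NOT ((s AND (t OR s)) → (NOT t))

(s AND (t OR s)) AND t
(Negated implication: NOT(A → B) = A AND NOT B)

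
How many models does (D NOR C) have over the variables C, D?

Satisfying assignments: (0,0)
Count: 1 out of 4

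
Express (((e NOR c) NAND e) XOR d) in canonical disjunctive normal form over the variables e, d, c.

(NOT e AND NOT d AND NOT c) OR (NOT e AND NOT d AND c) OR (e AND NOT d AND NOT c) OR (e AND NOT d AND c)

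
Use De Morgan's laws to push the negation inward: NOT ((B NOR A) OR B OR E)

NOT (B NOR A) AND NOT B AND NOT E
De Morgan's: NOT(OR of terms) = AND of negations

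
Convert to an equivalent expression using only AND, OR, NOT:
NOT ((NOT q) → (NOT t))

(NOT q) AND t
(Negated implication: NOT(A → B) = A AND NOT B)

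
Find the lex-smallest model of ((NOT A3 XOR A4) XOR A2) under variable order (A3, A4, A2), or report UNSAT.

A3=0, A4=0, A2=0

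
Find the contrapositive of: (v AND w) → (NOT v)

Contrapositive: v → NOT (v AND w)
Note: A statement and its contrapositive are logically equivalent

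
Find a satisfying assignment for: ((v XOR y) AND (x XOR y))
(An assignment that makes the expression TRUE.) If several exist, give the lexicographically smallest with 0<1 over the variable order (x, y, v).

x=0, y=1, v=0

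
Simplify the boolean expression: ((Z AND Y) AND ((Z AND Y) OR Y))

By absorption (E AND (E OR v) = E):
= (Z AND Y)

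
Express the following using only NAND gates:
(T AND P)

((T NAND P) NAND (T NAND P))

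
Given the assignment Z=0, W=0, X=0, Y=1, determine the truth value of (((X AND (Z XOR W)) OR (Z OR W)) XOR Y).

Substituting: (((0 AND (0 XOR 0)) OR (0 OR 0)) XOR 1)
= 1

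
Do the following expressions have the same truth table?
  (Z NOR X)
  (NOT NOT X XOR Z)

No. Counterexample: with X=0, Z=0, Expression 1 = 1 but Expression 2 = 0.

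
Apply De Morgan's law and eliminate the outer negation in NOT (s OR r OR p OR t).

NOT s AND NOT r AND NOT p AND NOT t
De Morgan's: NOT(OR of terms) = AND of negations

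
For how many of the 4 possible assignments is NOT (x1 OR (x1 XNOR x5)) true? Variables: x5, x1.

Satisfying assignments: (1,0)
Count: 1 out of 4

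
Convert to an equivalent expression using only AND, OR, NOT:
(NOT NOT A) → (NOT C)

NOT A OR (NOT C)
(Implication elimination: A → B = NOT A OR B)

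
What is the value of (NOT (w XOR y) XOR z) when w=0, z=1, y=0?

Substituting: (NOT (0 XOR 0) XOR 1)
= 0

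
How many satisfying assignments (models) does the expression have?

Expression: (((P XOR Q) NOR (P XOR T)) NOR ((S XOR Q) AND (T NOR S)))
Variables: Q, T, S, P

Satisfying assignments: (0,0,0,1), (0,0,1,1), (0,1,0,0), (0,1,0,1), (0,1,1,0), (0,1,1,1), (1,0,1,0), (1,0,1,1), (1,1,0,0), (1,1,1,0)
Count: 10 out of 16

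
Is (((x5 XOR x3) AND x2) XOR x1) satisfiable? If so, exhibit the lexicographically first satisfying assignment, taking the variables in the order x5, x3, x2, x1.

x5=0, x3=0, x2=0, x1=1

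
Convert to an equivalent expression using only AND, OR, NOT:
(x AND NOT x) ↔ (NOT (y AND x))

((x AND NOT x) AND (NOT (y AND x))) OR (NOT (x AND NOT x) AND (y AND x))
(Biconditional = both true or both false)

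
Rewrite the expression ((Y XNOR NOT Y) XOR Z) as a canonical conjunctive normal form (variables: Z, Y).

(Z OR Y) AND (Z OR NOT Y)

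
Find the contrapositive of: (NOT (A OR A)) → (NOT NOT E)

Contrapositive: NOT E → (A OR A)
Note: A statement and its contrapositive are logically equivalent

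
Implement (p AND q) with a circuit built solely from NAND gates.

((p NAND q) NAND (p NAND q))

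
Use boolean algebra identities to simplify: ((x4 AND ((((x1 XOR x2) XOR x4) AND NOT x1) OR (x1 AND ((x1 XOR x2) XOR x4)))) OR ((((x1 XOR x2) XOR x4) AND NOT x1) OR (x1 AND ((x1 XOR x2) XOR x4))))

By absorption (E OR (E AND v) = E) then distribution ((E AND v) OR (E AND NOT v) = E):
= ((x1 XOR x2) XOR x4)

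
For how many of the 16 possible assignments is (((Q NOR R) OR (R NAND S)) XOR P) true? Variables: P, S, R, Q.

Satisfying assignments: (0,0,0,0), (0,0,0,1), (0,0,1,0), (0,0,1,1), (0,1,0,0), (0,1,0,1), (1,1,1,0), (1,1,1,1)
Count: 8 out of 16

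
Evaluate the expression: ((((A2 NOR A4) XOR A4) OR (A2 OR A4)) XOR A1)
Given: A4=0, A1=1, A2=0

Substituting: ((((0 NOR 0) XOR 0) OR (0 OR 0)) XOR 1)
= 0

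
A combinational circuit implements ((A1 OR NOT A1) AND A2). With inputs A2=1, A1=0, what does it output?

Substituting: ((0 OR NOT 0) AND 1)
= 1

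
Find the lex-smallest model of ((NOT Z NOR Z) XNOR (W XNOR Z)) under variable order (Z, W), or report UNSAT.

Z=0, W=1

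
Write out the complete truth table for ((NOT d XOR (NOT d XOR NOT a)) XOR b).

a | d | b | Output
------------------
0 | 0 | 0 | 1
0 | 0 | 1 | 0
0 | 1 | 0 | 1
0 | 1 | 1 | 0
1 | 0 | 0 | 0
1 | 0 | 1 | 1
1 | 1 | 0 | 0
1 | 1 | 1 | 1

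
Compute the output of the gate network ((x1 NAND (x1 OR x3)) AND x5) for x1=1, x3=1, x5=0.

Substituting: ((1 NAND (1 OR 1)) AND 0)
= 0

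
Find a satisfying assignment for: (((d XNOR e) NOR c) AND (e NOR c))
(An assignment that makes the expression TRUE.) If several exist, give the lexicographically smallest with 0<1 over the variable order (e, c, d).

e=0, c=0, d=1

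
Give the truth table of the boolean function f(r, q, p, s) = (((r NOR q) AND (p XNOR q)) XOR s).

r | q | p | s | Output
----------------------
0 | 0 | 0 | 0 | 1
0 | 0 | 0 | 1 | 0
0 | 0 | 1 | 0 | 0
0 | 0 | 1 | 1 | 1
0 | 1 | 0 | 0 | 0
0 | 1 | 0 | 1 | 1
0 | 1 | 1 | 0 | 0
0 | 1 | 1 | 1 | 1
1 | 0 | 0 | 0 | 0
1 | 0 | 0 | 1 | 1
1 | 0 | 1 | 0 | 0
1 | 0 | 1 | 1 | 1
1 | 1 | 0 | 0 | 0
1 | 1 | 0 | 1 | 1
1 | 1 | 1 | 0 | 0
1 | 1 | 1 | 1 | 1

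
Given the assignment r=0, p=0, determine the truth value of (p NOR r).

Substituting: (0 NOR 0)
= 1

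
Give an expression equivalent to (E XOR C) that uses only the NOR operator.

((((E NOR C) NOR (E NOR C)) NOR ((E NOR C) NOR (E NOR C))) NOR ((((E NOR E) NOR (C NOR C)) NOR ((E NOR E) NOR (C NOR C))) NOR (((E NOR E) NOR (C NOR C)) NOR ((E NOR E) NOR (C NOR C)))))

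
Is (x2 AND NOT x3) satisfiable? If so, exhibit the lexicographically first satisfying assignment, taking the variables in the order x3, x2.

x3=0, x2=1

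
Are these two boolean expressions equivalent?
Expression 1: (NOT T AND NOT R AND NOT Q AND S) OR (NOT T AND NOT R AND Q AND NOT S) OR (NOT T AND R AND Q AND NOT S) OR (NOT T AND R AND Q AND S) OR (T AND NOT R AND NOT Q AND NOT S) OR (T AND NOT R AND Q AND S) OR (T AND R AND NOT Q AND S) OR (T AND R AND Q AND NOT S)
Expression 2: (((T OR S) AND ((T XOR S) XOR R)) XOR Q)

Yes, they are equivalent — the two output columns agree on all 16 assignments:
T | R | Q | S | Expression 1 | Expression 2
-------------------------------------------
0 | 0 | 0 | 0 | 0 | 0
0 | 0 | 0 | 1 | 1 | 1
0 | 0 | 1 | 0 | 1 | 1
0 | 0 | 1 | 1 | 0 | 0
0 | 1 | 0 | 0 | 0 | 0
0 | 1 | 0 | 1 | 0 | 0
0 | 1 | 1 | 0 | 1 | 1
0 | 1 | 1 | 1 | 1 | 1
1 | 0 | 0 | 0 | 1 | 1
1 | 0 | 0 | 1 | 0 | 0
1 | 0 | 1 | 0 | 0 | 0
1 | 0 | 1 | 1 | 1 | 1
1 | 1 | 0 | 0 | 0 | 0
1 | 1 | 0 | 1 | 1 | 1
1 | 1 | 1 | 0 | 1 | 1
1 | 1 | 1 | 1 | 0 | 0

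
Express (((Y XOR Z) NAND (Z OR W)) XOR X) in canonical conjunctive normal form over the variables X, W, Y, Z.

(X OR W OR Y OR NOT Z) AND (X OR NOT W OR Y OR NOT Z) AND (X OR NOT W OR NOT Y OR Z) AND (NOT X OR W OR Y OR Z) AND (NOT X OR W OR NOT Y OR Z) AND (NOT X OR W OR NOT Y OR NOT Z) AND (NOT X OR NOT W OR Y OR Z) AND (NOT X OR NOT W OR NOT Y OR NOT Z)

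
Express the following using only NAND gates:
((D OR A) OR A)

((((D NAND D) NAND (A NAND A)) NAND ((D NAND D) NAND (A NAND A))) NAND (A NAND A))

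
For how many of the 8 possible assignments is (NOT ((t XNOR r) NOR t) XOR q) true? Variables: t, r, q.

Satisfying assignments: (0,0,0), (0,1,1), (1,0,0), (1,1,0)
Count: 4 out of 8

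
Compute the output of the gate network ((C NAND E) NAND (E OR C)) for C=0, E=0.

Substituting: ((0 NAND 0) NAND (0 OR 0))
= 1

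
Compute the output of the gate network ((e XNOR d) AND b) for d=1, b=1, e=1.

Substituting: ((1 XNOR 1) AND 1)
= 1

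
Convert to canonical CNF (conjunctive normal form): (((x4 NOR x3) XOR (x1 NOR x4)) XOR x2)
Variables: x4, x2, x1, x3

(x4 OR x2 OR x1 OR x3) AND (x4 OR x2 OR NOT x1 OR NOT x3) AND (x4 OR NOT x2 OR x1 OR NOT x3) AND (x4 OR NOT x2 OR NOT x1 OR x3) AND (NOT x4 OR x2 OR x1 OR x3) AND (NOT x4 OR x2 OR x1 OR NOT x3) AND (NOT x4 OR x2 OR NOT x1 OR x3) AND (NOT x4 OR x2 OR NOT x1 OR NOT x3)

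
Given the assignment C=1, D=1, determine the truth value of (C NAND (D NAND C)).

Substituting: (1 NAND (1 NAND 1))
= 1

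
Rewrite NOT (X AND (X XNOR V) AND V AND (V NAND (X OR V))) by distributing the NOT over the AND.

NOT X OR NOT (X XNOR V) OR NOT V OR NOT (V NAND (X OR V))
De Morgan's: NOT(AND of terms) = OR of negations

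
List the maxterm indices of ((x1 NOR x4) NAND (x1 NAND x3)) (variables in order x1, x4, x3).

ΠM(0, 1) = (x1 OR x4 OR x3) AND (x1 OR x4 OR NOT x3)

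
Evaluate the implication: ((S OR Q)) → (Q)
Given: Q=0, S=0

Antecedent ((S OR Q)) = 0; consequent (Q) = 0.
0 → 0 = 1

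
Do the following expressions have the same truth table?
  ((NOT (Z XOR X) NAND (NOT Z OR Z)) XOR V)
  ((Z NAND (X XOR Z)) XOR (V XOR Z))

No. Counterexample: with V=0, Z=0, X=0, Expression 1 = 0 but Expression 2 = 1.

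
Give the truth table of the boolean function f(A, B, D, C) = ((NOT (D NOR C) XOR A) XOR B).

A | B | D | C | Output
----------------------
0 | 0 | 0 | 0 | 0
0 | 0 | 0 | 1 | 1
0 | 0 | 1 | 0 | 1
0 | 0 | 1 | 1 | 1
0 | 1 | 0 | 0 | 1
0 | 1 | 0 | 1 | 0
0 | 1 | 1 | 0 | 0
0 | 1 | 1 | 1 | 0
1 | 0 | 0 | 0 | 1
1 | 0 | 0 | 1 | 0
1 | 0 | 1 | 0 | 0
1 | 0 | 1 | 1 | 0
1 | 1 | 0 | 0 | 0
1 | 1 | 0 | 1 | 1
1 | 1 | 1 | 0 | 1
1 | 1 | 1 | 1 | 1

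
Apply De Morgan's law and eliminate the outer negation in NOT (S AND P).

NOT S OR NOT P
De Morgan's: NOT(AND of terms) = OR of negations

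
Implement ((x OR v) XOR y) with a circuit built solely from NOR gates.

((((((x NOR v) NOR (x NOR v)) NOR y) NOR (((x NOR v) NOR (x NOR v)) NOR y)) NOR ((((x NOR v) NOR (x NOR v)) NOR y) NOR (((x NOR v) NOR (x NOR v)) NOR y))) NOR ((((((x NOR v) NOR (x NOR v)) NOR ((x NOR v) NOR (x NOR v))) NOR (y NOR y)) NOR ((((x NOR v) NOR (x NOR v)) NOR ((x NOR v) NOR (x NOR v))) NOR (y NOR y))) NOR (((((x NOR v) NOR (x NOR v)) NOR ((x NOR v) NOR (x NOR v))) NOR (y NOR y)) NOR ((((x NOR v) NOR (x NOR v)) NOR ((x NOR v) NOR (x NOR v))) NOR (y NOR y)))))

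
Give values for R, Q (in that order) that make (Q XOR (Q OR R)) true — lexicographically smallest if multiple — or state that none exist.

R=1, Q=0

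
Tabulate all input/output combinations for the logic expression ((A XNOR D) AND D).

A | D | Output
--------------
0 | 0 | 0
0 | 1 | 0
1 | 0 | 0
1 | 1 | 1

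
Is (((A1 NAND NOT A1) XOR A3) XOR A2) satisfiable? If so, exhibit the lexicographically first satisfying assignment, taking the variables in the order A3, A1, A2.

A3=0, A1=0, A2=0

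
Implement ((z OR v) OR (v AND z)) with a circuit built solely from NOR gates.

((((z NOR v) NOR (z NOR v)) NOR ((v NOR v) NOR (z NOR z))) NOR (((z NOR v) NOR (z NOR v)) NOR ((v NOR v) NOR (z NOR z))))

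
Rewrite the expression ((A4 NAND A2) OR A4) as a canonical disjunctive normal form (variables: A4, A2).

(NOT A4 AND NOT A2) OR (NOT A4 AND A2) OR (A4 AND NOT A2) OR (A4 AND A2)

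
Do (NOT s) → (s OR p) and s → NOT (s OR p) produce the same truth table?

No, Inverse is not equivalent to original (counterexample: p=0, s=0)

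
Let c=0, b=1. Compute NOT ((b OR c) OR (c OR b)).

Substituting: NOT ((1 OR 0) OR (0 OR 1))
= 0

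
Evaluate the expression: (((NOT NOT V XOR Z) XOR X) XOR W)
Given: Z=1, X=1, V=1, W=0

Substituting: (((NOT NOT 1 XOR 1) XOR 1) XOR 0)
= 1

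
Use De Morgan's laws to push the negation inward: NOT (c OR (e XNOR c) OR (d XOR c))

NOT c AND NOT (e XNOR c) AND NOT (d XOR c)
De Morgan's: NOT(OR of terms) = AND of negations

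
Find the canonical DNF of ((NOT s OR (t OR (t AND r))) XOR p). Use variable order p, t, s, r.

(NOT p AND NOT t AND NOT s AND NOT r) OR (NOT p AND NOT t AND NOT s AND r) OR (NOT p AND t AND NOT s AND NOT r) OR (NOT p AND t AND NOT s AND r) OR (NOT p AND t AND s AND NOT r) OR (NOT p AND t AND s AND r) OR (p AND NOT t AND s AND NOT r) OR (p AND NOT t AND s AND r)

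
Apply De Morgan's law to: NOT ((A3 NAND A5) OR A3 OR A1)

NOT (A3 NAND A5) AND NOT A3 AND NOT A1
De Morgan's: NOT(OR of terms) = AND of negations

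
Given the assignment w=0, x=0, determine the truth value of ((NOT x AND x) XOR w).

Substituting: ((NOT 0 AND 0) XOR 0)
= 0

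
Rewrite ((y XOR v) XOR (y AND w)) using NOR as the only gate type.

((((((((y NOR v) NOR (y NOR v)) NOR ((y NOR v) NOR (y NOR v))) NOR ((((y NOR y) NOR (v NOR v)) NOR ((y NOR y) NOR (v NOR v))) NOR (((y NOR y) NOR (v NOR v)) NOR ((y NOR y) NOR (v NOR v))))) NOR ((y NOR y) NOR (w NOR w))) NOR (((((y NOR v) NOR (y NOR v)) NOR ((y NOR v) NOR (y NOR v))) NOR ((((y NOR y) NOR (v NOR v)) NOR ((y NOR y) NOR (v NOR v))) NOR (((y NOR y) NOR (v NOR v)) NOR ((y NOR y) NOR (v NOR v))))) NOR ((y NOR y) NOR (w NOR w)))) NOR ((((((y NOR v) NOR (y NOR v)) NOR ((y NOR v) NOR (y NOR v))) NOR ((((y NOR y) NOR (v NOR v)) NOR ((y NOR y) NOR (v NOR v))) NOR (((y NOR y) NOR (v NOR v)) NOR ((y NOR y) NOR (v NOR v))))) NOR ((y NOR y) NOR (w NOR w))) NOR (((((y NOR v) NOR (y NOR v)) NOR ((y NOR v) NOR (y NOR v))) NOR ((((y NOR y) NOR (v NOR v)) NOR ((y NOR y) NOR (v NOR v))) NOR (((y NOR y) NOR (v NOR v)) NOR ((y NOR y) NOR (v NOR v))))) NOR ((y NOR y) NOR (w NOR w))))) NOR ((((((((y NOR v) NOR (y NOR v)) NOR ((y NOR v) NOR (y NOR v))) NOR ((((y NOR y) NOR (v NOR v)) NOR ((y NOR y) NOR (v NOR v))) NOR (((y NOR y) NOR (v NOR v)) NOR ((y NOR y) NOR (v NOR v))))) NOR ((((y NOR v) NOR (y NOR v)) NOR ((y NOR v) NOR (y NOR v))) NOR ((((y NOR y) NOR (v NOR v)) NOR ((y NOR y) NOR (v NOR v))) NOR (((y NOR y) NOR (v NOR v)) NOR ((y NOR y) NOR (v NOR v)))))) NOR (((y NOR y) NOR (w NOR w)) NOR ((y NOR y) NOR (w NOR w)))) NOR ((((((y NOR v) NOR (y NOR v)) NOR ((y NOR v) NOR (y NOR v))) NOR ((((y NOR y) NOR (v NOR v)) NOR ((y NOR y) NOR (v NOR v))) NOR (((y NOR y) NOR (v NOR v)) NOR ((y NOR y) NOR (v NOR v))))) NOR ((((y NOR v) NOR (y NOR v)) NOR ((y NOR v) NOR (y NOR v))) NOR ((((y NOR y) NOR (v NOR v)) NOR ((y NOR y) NOR (v NOR v))) NOR (((y NOR y) NOR (v NOR v)) NOR ((y NOR y) NOR (v NOR v)))))) NOR (((y NOR y) NOR (w NOR w)) NOR ((y NOR y) NOR (w NOR w))))) NOR (((((((y NOR v) NOR (y NOR v)) NOR ((y NOR v) NOR (y NOR v))) NOR ((((y NOR y) NOR (v NOR v)) NOR ((y NOR y) NOR (v NOR v))) NOR (((y NOR y) NOR (v NOR v)) NOR ((y NOR y) NOR (v NOR v))))) NOR ((((y NOR v) NOR (y NOR v)) NOR ((y NOR v) NOR (y NOR v))) NOR ((((y NOR y) NOR (v NOR v)) NOR ((y NOR y) NOR (v NOR v))) NOR (((y NOR y) NOR (v NOR v)) NOR ((y NOR y) NOR (v NOR v)))))) NOR (((y NOR y) NOR (w NOR w)) NOR ((y NOR y) NOR (w NOR w)))) NOR ((((((y NOR v) NOR (y NOR v)) NOR ((y NOR v) NOR (y NOR v))) NOR ((((y NOR y) NOR (v NOR v)) NOR ((y NOR y) NOR (v NOR v))) NOR (((y NOR y) NOR (v NOR v)) NOR ((y NOR y) NOR (v NOR v))))) NOR ((((y NOR v) NOR (y NOR v)) NOR ((y NOR v) NOR (y NOR v))) NOR ((((y NOR y) NOR (v NOR v)) NOR ((y NOR y) NOR (v NOR v))) NOR (((y NOR y) NOR (v NOR v)) NOR ((y NOR y) NOR (v NOR v)))))) NOR (((y NOR y) NOR (w NOR w)) NOR ((y NOR y) NOR (w NOR w)))))))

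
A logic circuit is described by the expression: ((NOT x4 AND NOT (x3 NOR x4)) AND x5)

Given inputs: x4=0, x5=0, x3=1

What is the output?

Substituting: ((NOT 0 AND NOT (1 NOR 0)) AND 0)
= 0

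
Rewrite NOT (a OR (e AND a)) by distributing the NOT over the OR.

NOT a AND NOT (e AND a)
De Morgan's: NOT(OR of terms) = AND of negations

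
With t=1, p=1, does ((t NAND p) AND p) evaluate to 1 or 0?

Substituting: ((1 NAND 1) AND 1)
= 0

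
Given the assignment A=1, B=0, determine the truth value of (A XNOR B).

Substituting: (1 XNOR 0)
= 0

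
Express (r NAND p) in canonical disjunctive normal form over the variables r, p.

(NOT r AND NOT p) OR (NOT r AND p) OR (r AND NOT p)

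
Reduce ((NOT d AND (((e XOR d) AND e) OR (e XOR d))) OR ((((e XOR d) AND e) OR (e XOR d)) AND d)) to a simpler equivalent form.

By distribution ((E AND v) OR (E AND NOT v) = E) then absorption (E OR (E AND v) = E):
= (e XOR d)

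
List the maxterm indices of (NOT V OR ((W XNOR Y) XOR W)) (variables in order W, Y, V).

ΠM(3, 7) = (W OR NOT Y OR NOT V) AND (NOT W OR NOT Y OR NOT V)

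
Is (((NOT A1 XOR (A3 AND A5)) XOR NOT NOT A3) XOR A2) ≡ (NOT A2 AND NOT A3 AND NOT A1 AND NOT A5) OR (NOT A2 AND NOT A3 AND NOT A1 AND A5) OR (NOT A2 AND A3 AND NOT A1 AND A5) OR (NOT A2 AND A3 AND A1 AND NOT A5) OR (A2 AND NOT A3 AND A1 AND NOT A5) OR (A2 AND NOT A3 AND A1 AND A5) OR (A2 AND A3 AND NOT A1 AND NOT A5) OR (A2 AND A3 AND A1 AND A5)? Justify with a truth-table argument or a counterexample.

Yes, they are equivalent — the two output columns agree on all 16 assignments:
A2 | A3 | A1 | A5 | Expression 1 | Expression 2
-----------------------------------------------
0 | 0 | 0 | 0 | 1 | 1
0 | 0 | 0 | 1 | 1 | 1
0 | 0 | 1 | 0 | 0 | 0
0 | 0 | 1 | 1 | 0 | 0
0 | 1 | 0 | 0 | 0 | 0
0 | 1 | 0 | 1 | 1 | 1
0 | 1 | 1 | 0 | 1 | 1
0 | 1 | 1 | 1 | 0 | 0
1 | 0 | 0 | 0 | 0 | 0
1 | 0 | 0 | 1 | 0 | 0
1 | 0 | 1 | 0 | 1 | 1
1 | 0 | 1 | 1 | 1 | 1
1 | 1 | 0 | 0 | 1 | 1
1 | 1 | 0 | 1 | 0 | 0
1 | 1 | 1 | 0 | 0 | 0
1 | 1 | 1 | 1 | 1 | 1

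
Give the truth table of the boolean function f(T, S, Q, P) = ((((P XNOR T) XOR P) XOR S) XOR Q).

T | S | Q | P | Output
----------------------
0 | 0 | 0 | 0 | 1
0 | 0 | 0 | 1 | 1
0 | 0 | 1 | 0 | 0
0 | 0 | 1 | 1 | 0
0 | 1 | 0 | 0 | 0
0 | 1 | 0 | 1 | 0
0 | 1 | 1 | 0 | 1
0 | 1 | 1 | 1 | 1
1 | 0 | 0 | 0 | 0
1 | 0 | 0 | 1 | 0
1 | 0 | 1 | 0 | 1
1 | 0 | 1 | 1 | 1
1 | 1 | 0 | 0 | 1
1 | 1 | 0 | 1 | 1
1 | 1 | 1 | 0 | 0
1 | 1 | 1 | 1 | 0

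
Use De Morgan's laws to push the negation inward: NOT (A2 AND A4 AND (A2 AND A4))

NOT A2 OR NOT A4 OR NOT (A2 AND A4)
De Morgan's: NOT(AND of terms) = OR of negations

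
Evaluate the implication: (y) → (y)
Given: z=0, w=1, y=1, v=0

Antecedent (y) = 1; consequent (y) = 1.
1 → 1 = 1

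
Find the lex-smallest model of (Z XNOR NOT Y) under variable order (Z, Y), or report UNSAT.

Z=0, Y=1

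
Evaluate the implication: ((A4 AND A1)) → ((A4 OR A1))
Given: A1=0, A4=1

Antecedent ((A4 AND A1)) = 0; consequent ((A4 OR A1)) = 1.
0 → 1 = 1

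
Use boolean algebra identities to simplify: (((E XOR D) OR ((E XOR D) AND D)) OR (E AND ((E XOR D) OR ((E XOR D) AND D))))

By absorption (E OR (E AND v) = E) then absorption (E OR (E AND v) = E):
= (E XOR D)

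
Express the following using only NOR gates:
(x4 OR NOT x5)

((x4 NOR (x5 NOR x5)) NOR (x4 NOR (x5 NOR x5)))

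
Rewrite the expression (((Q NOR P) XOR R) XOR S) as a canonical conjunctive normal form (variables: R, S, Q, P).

(R OR S OR Q OR NOT P) AND (R OR S OR NOT Q OR P) AND (R OR S OR NOT Q OR NOT P) AND (R OR NOT S OR Q OR P) AND (NOT R OR S OR Q OR P) AND (NOT R OR NOT S OR Q OR NOT P) AND (NOT R OR NOT S OR NOT Q OR P) AND (NOT R OR NOT S OR NOT Q OR NOT P)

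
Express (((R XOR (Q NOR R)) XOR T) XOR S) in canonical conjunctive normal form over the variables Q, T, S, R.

(Q OR T OR NOT S OR R) AND (Q OR T OR NOT S OR NOT R) AND (Q OR NOT T OR S OR R) AND (Q OR NOT T OR S OR NOT R) AND (NOT Q OR T OR S OR R) AND (NOT Q OR T OR NOT S OR NOT R) AND (NOT Q OR NOT T OR S OR NOT R) AND (NOT Q OR NOT T OR NOT S OR R)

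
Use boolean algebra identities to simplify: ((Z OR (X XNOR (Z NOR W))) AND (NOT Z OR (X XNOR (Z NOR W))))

By distribution ((E OR v) AND (E OR NOT v) = E):
= (X XNOR (Z NOR W))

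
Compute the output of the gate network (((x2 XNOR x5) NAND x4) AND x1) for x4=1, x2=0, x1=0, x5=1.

Substituting: (((0 XNOR 1) NAND 1) AND 0)
= 0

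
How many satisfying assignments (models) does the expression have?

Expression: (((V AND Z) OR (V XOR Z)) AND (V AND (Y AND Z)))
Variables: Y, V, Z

Satisfying assignments: (1,1,1)
Count: 1 out of 8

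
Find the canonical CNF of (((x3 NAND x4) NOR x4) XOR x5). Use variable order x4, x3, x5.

(x4 OR x3 OR x5) AND (x4 OR NOT x3 OR x5) AND (NOT x4 OR x3 OR x5) AND (NOT x4 OR NOT x3 OR x5)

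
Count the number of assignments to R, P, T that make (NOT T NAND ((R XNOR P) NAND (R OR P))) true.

Satisfying assignments: (0,0,1), (0,1,1), (1,0,1), (1,1,0), (1,1,1)
Count: 5 out of 8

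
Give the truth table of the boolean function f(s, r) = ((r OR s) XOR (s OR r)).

s | r | Output
--------------
0 | 0 | 0
0 | 1 | 0
1 | 0 | 0
1 | 1 | 0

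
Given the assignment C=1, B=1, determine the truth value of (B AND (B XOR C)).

Substituting: (1 AND (1 XOR 1))
= 0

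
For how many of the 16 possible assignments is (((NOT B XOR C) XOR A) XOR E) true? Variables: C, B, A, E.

Satisfying assignments: (0,0,0,0), (0,0,1,1), (0,1,0,1), (0,1,1,0), (1,0,0,1), (1,0,1,0), (1,1,0,0), (1,1,1,1)
Count: 8 out of 16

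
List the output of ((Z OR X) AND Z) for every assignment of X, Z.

X | Z | Output
--------------
0 | 0 | 0
0 | 1 | 1
1 | 0 | 0
1 | 1 | 1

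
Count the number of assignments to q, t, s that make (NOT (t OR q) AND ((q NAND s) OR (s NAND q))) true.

Satisfying assignments: (0,0,0), (0,0,1)
Count: 2 out of 8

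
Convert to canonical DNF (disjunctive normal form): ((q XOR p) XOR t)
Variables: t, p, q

(NOT t AND NOT p AND q) OR (NOT t AND p AND NOT q) OR (t AND NOT p AND NOT q) OR (t AND p AND q)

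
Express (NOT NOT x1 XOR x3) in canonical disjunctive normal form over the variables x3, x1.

(NOT x3 AND x1) OR (x3 AND NOT x1)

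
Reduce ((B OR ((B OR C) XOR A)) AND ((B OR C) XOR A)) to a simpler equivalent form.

By absorption (E AND (E OR v) = E):
= ((B OR C) XOR A)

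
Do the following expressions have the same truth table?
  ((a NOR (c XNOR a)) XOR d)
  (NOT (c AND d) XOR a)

No. Counterexample: with d=0, c=0, a=0, Expression 1 = 0 but Expression 2 = 1.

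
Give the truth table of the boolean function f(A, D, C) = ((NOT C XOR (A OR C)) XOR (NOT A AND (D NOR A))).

A | D | C | Output
------------------
0 | 0 | 0 | 0
0 | 0 | 1 | 0
0 | 1 | 0 | 1
0 | 1 | 1 | 1
1 | 0 | 0 | 0
1 | 0 | 1 | 1
1 | 1 | 0 | 0
1 | 1 | 1 | 1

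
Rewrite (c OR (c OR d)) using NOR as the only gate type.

((c NOR ((c NOR d) NOR (c NOR d))) NOR (c NOR ((c NOR d) NOR (c NOR d))))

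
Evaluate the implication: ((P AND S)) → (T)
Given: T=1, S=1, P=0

Antecedent ((P AND S)) = 0; consequent (T) = 1.
0 → 1 = 1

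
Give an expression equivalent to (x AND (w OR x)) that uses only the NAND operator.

((x NAND ((w NAND w) NAND (x NAND x))) NAND (x NAND ((w NAND w) NAND (x NAND x))))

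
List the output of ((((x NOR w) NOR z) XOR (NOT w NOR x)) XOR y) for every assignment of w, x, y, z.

w | x | y | z | Output
----------------------
0 | 0 | 0 | 0 | 0
0 | 0 | 0 | 1 | 0
0 | 0 | 1 | 0 | 1
0 | 0 | 1 | 1 | 1
0 | 1 | 0 | 0 | 1
0 | 1 | 0 | 1 | 0
0 | 1 | 1 | 0 | 0
0 | 1 | 1 | 1 | 1
1 | 0 | 0 | 0 | 0
1 | 0 | 0 | 1 | 1
1 | 0 | 1 | 0 | 1
1 | 0 | 1 | 1 | 0
1 | 1 | 0 | 0 | 1
1 | 1 | 0 | 1 | 0
1 | 1 | 1 | 0 | 0
1 | 1 | 1 | 1 | 1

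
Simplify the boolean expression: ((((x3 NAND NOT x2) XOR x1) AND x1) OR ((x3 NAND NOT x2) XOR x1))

By absorption (E OR (E AND v) = E):
= ((x3 NAND NOT x2) XOR x1)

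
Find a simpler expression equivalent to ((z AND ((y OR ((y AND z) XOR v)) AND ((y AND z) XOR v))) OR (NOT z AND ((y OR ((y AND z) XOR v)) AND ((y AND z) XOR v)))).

By distribution ((E AND v) OR (E AND NOT v) = E) then absorption (E AND (E OR v) = E):
= ((y AND z) XOR v)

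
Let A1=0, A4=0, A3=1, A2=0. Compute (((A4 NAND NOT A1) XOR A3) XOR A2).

Substituting: (((0 NAND NOT 0) XOR 1) XOR 0)
= 0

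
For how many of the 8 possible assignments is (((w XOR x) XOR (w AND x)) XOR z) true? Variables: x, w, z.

Satisfying assignments: (0,0,1), (0,1,0), (1,0,0), (1,1,0)
Count: 4 out of 8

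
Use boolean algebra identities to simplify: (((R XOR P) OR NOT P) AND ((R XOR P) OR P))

By distribution ((E OR v) AND (E OR NOT v) = E):
= (R XOR P)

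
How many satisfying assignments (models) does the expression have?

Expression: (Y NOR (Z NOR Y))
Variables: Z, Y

Satisfying assignments: (1,0)
Count: 1 out of 4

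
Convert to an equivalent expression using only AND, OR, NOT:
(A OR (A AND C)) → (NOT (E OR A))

NOT (A OR (A AND C)) OR (NOT (E OR A))
(Implication elimination: A → B = NOT A OR B)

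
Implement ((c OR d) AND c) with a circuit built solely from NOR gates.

((((c NOR d) NOR (c NOR d)) NOR ((c NOR d) NOR (c NOR d))) NOR (c NOR c))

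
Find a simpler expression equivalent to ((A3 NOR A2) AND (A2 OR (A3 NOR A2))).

By absorption (E AND (E OR v) = E):
= (A3 NOR A2)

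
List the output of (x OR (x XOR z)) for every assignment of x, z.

x | z | Output
--------------
0 | 0 | 0
0 | 1 | 1
1 | 0 | 1
1 | 1 | 1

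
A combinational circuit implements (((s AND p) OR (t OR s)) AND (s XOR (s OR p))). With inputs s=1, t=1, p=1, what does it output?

Substituting: (((1 AND 1) OR (1 OR 1)) AND (1 XOR (1 OR 1)))
= 0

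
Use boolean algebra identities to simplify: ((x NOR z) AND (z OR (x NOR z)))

By absorption (E AND (E OR v) = E):
= (x NOR z)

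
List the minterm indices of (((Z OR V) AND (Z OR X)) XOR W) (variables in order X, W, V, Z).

Σm(1, 3, 4, 6, 9, 10, 11, 12) = (NOT X AND NOT W AND NOT V AND Z) OR (NOT X AND NOT W AND V AND Z) OR (NOT X AND W AND NOT V AND NOT Z) OR (NOT X AND W AND V AND NOT Z) OR (X AND NOT W AND NOT V AND Z) OR (X AND NOT W AND V AND NOT Z) OR (X AND NOT W AND V AND Z) OR (X AND W AND NOT V AND NOT Z)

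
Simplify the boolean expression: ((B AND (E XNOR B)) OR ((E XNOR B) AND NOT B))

By distribution ((E AND v) OR (E AND NOT v) = E):
= (E XNOR B)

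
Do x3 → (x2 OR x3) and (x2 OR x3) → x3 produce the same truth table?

No, Converse is not equivalent to original (counterexample: x2=1, x3=0)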